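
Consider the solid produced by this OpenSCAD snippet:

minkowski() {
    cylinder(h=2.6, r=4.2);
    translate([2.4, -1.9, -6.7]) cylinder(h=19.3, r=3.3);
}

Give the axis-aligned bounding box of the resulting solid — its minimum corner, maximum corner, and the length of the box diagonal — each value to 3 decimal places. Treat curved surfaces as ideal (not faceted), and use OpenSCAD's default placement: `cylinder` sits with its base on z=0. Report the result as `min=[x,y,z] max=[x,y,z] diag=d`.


min=[-5.100,-9.400,-6.700] max=[9.900,5.600,15.200] diag=30.490

A = translate([2.4, -1.9, -6.7]) cylinder(h=19.3, r=3.3) → bbox [-0.9,-5.2,-6.7] .. [5.7,1.4,12.6]
B = cylinder(h=2.6, r=4.2) → bbox [-4.2,-4.2,0] .. [4.2,4.2,2.6]
lo = A.lo+B.lo = [-0.9-4.2, -5.2-4.2, -6.7+0] = [-5.100,-9.400,-6.700]
hi = A.hi+B.hi = [5.7+4.2, 1.4+4.2, 12.6+2.6] = [9.900,5.600,15.200]
diag = √(15²+15²+21.9²) = √929.61 = 30.490


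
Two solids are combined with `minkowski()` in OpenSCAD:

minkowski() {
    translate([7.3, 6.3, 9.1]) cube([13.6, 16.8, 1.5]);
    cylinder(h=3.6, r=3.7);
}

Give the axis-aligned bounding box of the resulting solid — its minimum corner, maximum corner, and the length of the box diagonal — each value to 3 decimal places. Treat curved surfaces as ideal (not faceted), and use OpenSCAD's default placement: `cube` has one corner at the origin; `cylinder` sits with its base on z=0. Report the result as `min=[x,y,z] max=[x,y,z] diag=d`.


A = translate([7.3, 6.3, 9.1]) cube([13.6, 16.8, 1.5]) → bbox [7.3,6.3,9.1] .. [20.9,23.1,10.6]
B = cylinder(h=3.6, r=3.7) → bbox [-3.7,-3.7,0] .. [3.7,3.7,3.6]
lo = A.lo+B.lo = [7.3-3.7, 6.3-3.7, 9.1+0] = [3.600,2.600,9.100]
hi = A.hi+B.hi = [20.9+3.7, 23.1+3.7, 10.6+3.6] = [24.600,26.800,14.200]
diag = √(21²+24.2²+5.1²) = √1052.65 = 32.445

min=[3.600,2.600,9.100] max=[24.600,26.800,14.200] diag=32.445


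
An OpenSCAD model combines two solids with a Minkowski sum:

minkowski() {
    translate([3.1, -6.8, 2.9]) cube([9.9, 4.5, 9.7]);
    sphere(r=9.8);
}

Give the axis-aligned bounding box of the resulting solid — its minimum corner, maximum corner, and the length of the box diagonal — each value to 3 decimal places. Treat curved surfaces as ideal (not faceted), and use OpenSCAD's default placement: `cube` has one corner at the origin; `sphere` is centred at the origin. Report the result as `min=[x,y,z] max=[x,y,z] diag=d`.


min=[-6.700,-16.600,-6.900] max=[22.800,7.500,22.400] diag=48.058

A = translate([3.1, -6.8, 2.9]) cube([9.9, 4.5, 9.7]) → bbox [3.1,-6.8,2.9] .. [13,-2.3,12.6]
B = sphere(r=9.8) → bbox [-9.8,-9.8,-9.8] .. [9.8,9.8,9.8]
lo = A.lo+B.lo = [3.1-9.8, -6.8-9.8, 2.9-9.8] = [-6.700,-16.600,-6.900]
hi = A.hi+B.hi = [13+9.8, -2.3+9.8, 12.6+9.8] = [22.800,7.500,22.400]
diag = √(29.5²+24.1²+29.3²) = √2309.55 = 48.058


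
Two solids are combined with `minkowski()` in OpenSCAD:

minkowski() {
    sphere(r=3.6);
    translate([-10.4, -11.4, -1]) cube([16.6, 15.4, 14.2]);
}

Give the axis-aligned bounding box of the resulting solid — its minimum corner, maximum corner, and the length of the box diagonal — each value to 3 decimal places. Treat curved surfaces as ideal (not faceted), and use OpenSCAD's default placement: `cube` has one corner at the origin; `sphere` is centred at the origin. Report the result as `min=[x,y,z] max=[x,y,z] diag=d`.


min=[-14.000,-15.000,-4.600] max=[9.800,7.600,16.800] diag=39.181

A = translate([-10.4, -11.4, -1]) cube([16.6, 15.4, 14.2]) → bbox [-10.4,-11.4,-1] .. [6.2,4,13.2]
B = sphere(r=3.6) → bbox [-3.6,-3.6,-3.6] .. [3.6,3.6,3.6]
lo = A.lo+B.lo = [-10.4-3.6, -11.4-3.6, -1-3.6] = [-14.000,-15.000,-4.600]
hi = A.hi+B.hi = [6.2+3.6, 4+3.6, 13.2+3.6] = [9.800,7.600,16.800]
diag = √(23.8²+22.6²+21.4²) = √1535.16 = 39.181


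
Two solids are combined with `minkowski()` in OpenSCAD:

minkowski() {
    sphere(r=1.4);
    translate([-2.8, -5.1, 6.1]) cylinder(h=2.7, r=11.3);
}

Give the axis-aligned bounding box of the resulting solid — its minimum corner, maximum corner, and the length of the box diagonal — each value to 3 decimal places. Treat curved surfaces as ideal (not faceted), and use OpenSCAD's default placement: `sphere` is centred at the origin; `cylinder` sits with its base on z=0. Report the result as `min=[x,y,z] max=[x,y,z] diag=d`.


A = translate([-2.8, -5.1, 6.1]) cylinder(h=2.7, r=11.3) → bbox [-14.1,-16.4,6.1] .. [8.5,6.2,8.8]
B = sphere(r=1.4) → bbox [-1.4,-1.4,-1.4] .. [1.4,1.4,1.4]
lo = A.lo+B.lo = [-14.1-1.4, -16.4-1.4, 6.1-1.4] = [-15.500,-17.800,4.700]
hi = A.hi+B.hi = [8.5+1.4, 6.2+1.4, 8.8+1.4] = [9.900,7.600,10.200]
diag = √(25.4²+25.4²+5.5²) = √1320.57 = 36.340

min=[-15.500,-17.800,4.700] max=[9.900,7.600,10.200] diag=36.340


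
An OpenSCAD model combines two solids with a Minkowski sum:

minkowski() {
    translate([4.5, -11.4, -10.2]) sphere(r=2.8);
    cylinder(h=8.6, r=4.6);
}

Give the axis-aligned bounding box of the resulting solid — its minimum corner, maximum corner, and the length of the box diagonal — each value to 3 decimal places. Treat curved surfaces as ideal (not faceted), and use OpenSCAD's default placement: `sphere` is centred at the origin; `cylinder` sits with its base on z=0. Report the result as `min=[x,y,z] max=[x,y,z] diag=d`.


min=[-2.900,-18.800,-13.000] max=[11.900,-4.000,1.200] diag=25.293

A = translate([4.5, -11.4, -10.2]) sphere(r=2.8) → bbox [1.7,-14.2,-13] .. [7.3,-8.6,-7.4]
B = cylinder(h=8.6, r=4.6) → bbox [-4.6,-4.6,0] .. [4.6,4.6,8.6]
lo = A.lo+B.lo = [1.7-4.6, -14.2-4.6, -13+0] = [-2.900,-18.800,-13.000]
hi = A.hi+B.hi = [7.3+4.6, -8.6+4.6, -7.4+8.6] = [11.900,-4.000,1.200]
diag = √(14.8²+14.8²+14.2²) = √639.72 = 25.293


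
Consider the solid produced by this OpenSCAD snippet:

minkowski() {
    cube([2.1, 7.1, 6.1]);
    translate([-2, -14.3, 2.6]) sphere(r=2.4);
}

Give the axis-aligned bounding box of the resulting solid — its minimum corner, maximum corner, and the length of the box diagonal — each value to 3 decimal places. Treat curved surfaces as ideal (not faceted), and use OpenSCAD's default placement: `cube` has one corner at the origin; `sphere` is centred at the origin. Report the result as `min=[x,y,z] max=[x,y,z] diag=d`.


min=[-4.400,-16.700,0.200] max=[2.500,-4.800,11.100] diag=17.551

A = translate([-2, -14.3, 2.6]) sphere(r=2.4) → bbox [-4.4,-16.7,0.2] .. [0.4,-11.9,5]
B = cube([2.1, 7.1, 6.1]) → bbox [0,0,0] .. [2.1,7.1,6.1]
lo = A.lo+B.lo = [-4.4+0, -16.7+0, 0.2+0] = [-4.400,-16.700,0.200]
hi = A.hi+B.hi = [0.4+2.1, -11.9+7.1, 5+6.1] = [2.500,-4.800,11.100]
diag = √(6.9²+11.9²+10.9²) = √308.03 = 17.551


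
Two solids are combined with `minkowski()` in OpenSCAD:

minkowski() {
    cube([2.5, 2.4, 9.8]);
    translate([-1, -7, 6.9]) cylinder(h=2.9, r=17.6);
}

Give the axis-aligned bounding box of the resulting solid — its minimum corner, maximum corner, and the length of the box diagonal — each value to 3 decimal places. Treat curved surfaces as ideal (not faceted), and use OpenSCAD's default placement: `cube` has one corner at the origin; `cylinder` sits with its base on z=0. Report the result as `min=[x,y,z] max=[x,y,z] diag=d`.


A = translate([-1, -7, 6.9]) cylinder(h=2.9, r=17.6) → bbox [-18.6,-24.6,6.9] .. [16.6,10.6,9.8]
B = cube([2.5, 2.4, 9.8]) → bbox [0,0,0] .. [2.5,2.4,9.8]
lo = A.lo+B.lo = [-18.6+0, -24.6+0, 6.9+0] = [-18.600,-24.600,6.900]
hi = A.hi+B.hi = [16.6+2.5, 10.6+2.4, 9.8+9.8] = [19.100,13.000,19.600]
diag = √(37.7²+37.6²+12.7²) = √2996.34 = 54.739

min=[-18.600,-24.600,6.900] max=[19.100,13.000,19.600] diag=54.739


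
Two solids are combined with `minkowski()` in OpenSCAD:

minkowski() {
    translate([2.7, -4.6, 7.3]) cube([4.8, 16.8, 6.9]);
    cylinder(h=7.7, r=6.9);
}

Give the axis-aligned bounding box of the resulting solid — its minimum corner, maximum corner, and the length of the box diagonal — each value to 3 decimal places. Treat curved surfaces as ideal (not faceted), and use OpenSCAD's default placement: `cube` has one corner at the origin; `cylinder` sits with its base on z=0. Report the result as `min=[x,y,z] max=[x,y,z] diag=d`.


min=[-4.200,-11.500,7.300] max=[14.400,19.100,21.900] diag=38.671

A = translate([2.7, -4.6, 7.3]) cube([4.8, 16.8, 6.9]) → bbox [2.7,-4.6,7.3] .. [7.5,12.2,14.2]
B = cylinder(h=7.7, r=6.9) → bbox [-6.9,-6.9,0] .. [6.9,6.9,7.7]
lo = A.lo+B.lo = [2.7-6.9, -4.6-6.9, 7.3+0] = [-4.200,-11.500,7.300]
hi = A.hi+B.hi = [7.5+6.9, 12.2+6.9, 14.2+7.7] = [14.400,19.100,21.900]
diag = √(18.6²+30.6²+14.6²) = √1495.48 = 38.671


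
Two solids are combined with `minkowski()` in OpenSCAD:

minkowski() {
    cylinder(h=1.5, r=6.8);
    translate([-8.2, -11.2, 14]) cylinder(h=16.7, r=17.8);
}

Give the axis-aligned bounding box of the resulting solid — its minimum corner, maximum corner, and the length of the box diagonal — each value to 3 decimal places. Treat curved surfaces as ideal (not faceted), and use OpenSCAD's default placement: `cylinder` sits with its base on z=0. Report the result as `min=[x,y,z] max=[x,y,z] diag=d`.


min=[-32.800,-35.800,14.000] max=[16.400,13.400,32.200] diag=71.920

A = translate([-8.2, -11.2, 14]) cylinder(h=16.7, r=17.8) → bbox [-26,-29,14] .. [9.6,6.6,30.7]
B = cylinder(h=1.5, r=6.8) → bbox [-6.8,-6.8,0] .. [6.8,6.8,1.5]
lo = A.lo+B.lo = [-26-6.8, -29-6.8, 14+0] = [-32.800,-35.800,14.000]
hi = A.hi+B.hi = [9.6+6.8, 6.6+6.8, 30.7+1.5] = [16.400,13.400,32.200]
diag = √(49.2²+49.2²+18.2²) = √5172.52 = 71.920


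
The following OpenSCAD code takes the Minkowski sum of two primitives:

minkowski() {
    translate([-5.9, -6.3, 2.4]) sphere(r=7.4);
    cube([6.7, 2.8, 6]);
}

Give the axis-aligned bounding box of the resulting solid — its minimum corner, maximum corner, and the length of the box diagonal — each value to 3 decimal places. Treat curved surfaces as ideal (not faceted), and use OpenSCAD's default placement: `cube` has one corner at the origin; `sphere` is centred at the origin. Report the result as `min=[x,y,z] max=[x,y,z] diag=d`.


A = translate([-5.9, -6.3, 2.4]) sphere(r=7.4) → bbox [-13.3,-13.7,-5] .. [1.5,1.1,9.8]
B = cube([6.7, 2.8, 6]) → bbox [0,0,0] .. [6.7,2.8,6]
lo = A.lo+B.lo = [-13.3+0, -13.7+0, -5+0] = [-13.300,-13.700,-5.000]
hi = A.hi+B.hi = [1.5+6.7, 1.1+2.8, 9.8+6] = [8.200,3.900,15.800]
diag = √(21.5²+17.6²+20.8²) = √1204.65 = 34.708

min=[-13.300,-13.700,-5.000] max=[8.200,3.900,15.800] diag=34.708


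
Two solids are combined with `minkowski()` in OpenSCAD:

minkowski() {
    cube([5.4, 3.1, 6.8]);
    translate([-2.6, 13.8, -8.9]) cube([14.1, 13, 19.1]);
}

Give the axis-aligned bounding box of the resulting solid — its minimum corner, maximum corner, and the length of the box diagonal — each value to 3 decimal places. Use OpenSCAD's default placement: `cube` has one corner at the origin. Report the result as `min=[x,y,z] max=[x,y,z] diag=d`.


min=[-2.600,13.800,-8.900] max=[16.900,29.900,17.000] diag=36.198

A = translate([-2.6, 13.8, -8.9]) cube([14.1, 13, 19.1]) → bbox [-2.6,13.8,-8.9] .. [11.5,26.8,10.2]
B = cube([5.4, 3.1, 6.8]) → bbox [0,0,0] .. [5.4,3.1,6.8]
lo = A.lo+B.lo = [-2.6+0, 13.8+0, -8.9+0] = [-2.600,13.800,-8.900]
hi = A.hi+B.hi = [11.5+5.4, 26.8+3.1, 10.2+6.8] = [16.900,29.900,17.000]
diag = √(19.5²+16.1²+25.9²) = √1310.27 = 36.198


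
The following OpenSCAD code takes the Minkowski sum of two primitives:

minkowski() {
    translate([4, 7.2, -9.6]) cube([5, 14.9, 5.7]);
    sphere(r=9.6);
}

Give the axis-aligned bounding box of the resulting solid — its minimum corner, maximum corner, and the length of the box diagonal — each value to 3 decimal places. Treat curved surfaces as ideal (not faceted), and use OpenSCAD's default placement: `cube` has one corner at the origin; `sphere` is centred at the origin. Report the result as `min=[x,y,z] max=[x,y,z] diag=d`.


A = translate([4, 7.2, -9.6]) cube([5, 14.9, 5.7]) → bbox [4,7.2,-9.6] .. [9,22.1,-3.9]
B = sphere(r=9.6) → bbox [-9.6,-9.6,-9.6] .. [9.6,9.6,9.6]
lo = A.lo+B.lo = [4-9.6, 7.2-9.6, -9.6-9.6] = [-5.600,-2.400,-19.200]
hi = A.hi+B.hi = [9+9.6, 22.1+9.6, -3.9+9.6] = [18.600,31.700,5.700]
diag = √(24.2²+34.1²+24.9²) = √2368.46 = 48.667

min=[-5.600,-2.400,-19.200] max=[18.600,31.700,5.700] diag=48.667


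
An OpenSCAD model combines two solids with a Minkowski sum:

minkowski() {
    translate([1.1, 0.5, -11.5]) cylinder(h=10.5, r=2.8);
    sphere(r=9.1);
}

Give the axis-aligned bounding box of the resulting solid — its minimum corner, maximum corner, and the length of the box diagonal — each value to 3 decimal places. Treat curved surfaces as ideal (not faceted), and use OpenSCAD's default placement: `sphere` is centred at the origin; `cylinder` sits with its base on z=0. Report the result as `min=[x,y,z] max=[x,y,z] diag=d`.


A = translate([1.1, 0.5, -11.5]) cylinder(h=10.5, r=2.8) → bbox [-1.7,-2.3,-11.5] .. [3.9,3.3,-1]
B = sphere(r=9.1) → bbox [-9.1,-9.1,-9.1] .. [9.1,9.1,9.1]
lo = A.lo+B.lo = [-1.7-9.1, -2.3-9.1, -11.5-9.1] = [-10.800,-11.400,-20.600]
hi = A.hi+B.hi = [3.9+9.1, 3.3+9.1, -1+9.1] = [13.000,12.400,8.100]
diag = √(23.8²+23.8²+28.7²) = √1956.57 = 44.233

min=[-10.800,-11.400,-20.600] max=[13.000,12.400,8.100] diag=44.233


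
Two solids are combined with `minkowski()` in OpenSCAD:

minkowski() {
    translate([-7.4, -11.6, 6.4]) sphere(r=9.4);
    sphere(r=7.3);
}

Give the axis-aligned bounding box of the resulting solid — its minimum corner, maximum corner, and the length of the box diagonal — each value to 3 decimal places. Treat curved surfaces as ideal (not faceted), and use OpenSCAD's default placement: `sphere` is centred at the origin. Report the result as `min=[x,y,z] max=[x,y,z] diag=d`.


min=[-24.100,-28.300,-10.300] max=[9.300,5.100,23.100] diag=57.850

A = translate([-7.4, -11.6, 6.4]) sphere(r=9.4) → bbox [-16.8,-21,-3] .. [2,-2.2,15.8]
B = sphere(r=7.3) → bbox [-7.3,-7.3,-7.3] .. [7.3,7.3,7.3]
lo = A.lo+B.lo = [-16.8-7.3, -21-7.3, -3-7.3] = [-24.100,-28.300,-10.300]
hi = A.hi+B.hi = [2+7.3, -2.2+7.3, 15.8+7.3] = [9.300,5.100,23.100]
diag = √(33.4²+33.4²+33.4²) = √3346.68 = 57.850


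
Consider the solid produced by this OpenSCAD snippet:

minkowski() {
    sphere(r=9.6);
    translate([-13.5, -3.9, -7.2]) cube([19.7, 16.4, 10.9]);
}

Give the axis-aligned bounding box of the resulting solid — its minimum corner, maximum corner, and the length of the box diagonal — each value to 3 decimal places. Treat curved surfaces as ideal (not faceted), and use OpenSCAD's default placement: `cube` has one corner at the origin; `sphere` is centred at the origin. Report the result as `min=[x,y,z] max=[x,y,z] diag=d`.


min=[-23.100,-13.500,-16.800] max=[15.800,22.100,13.300] diag=60.717

A = translate([-13.5, -3.9, -7.2]) cube([19.7, 16.4, 10.9]) → bbox [-13.5,-3.9,-7.2] .. [6.2,12.5,3.7]
B = sphere(r=9.6) → bbox [-9.6,-9.6,-9.6] .. [9.6,9.6,9.6]
lo = A.lo+B.lo = [-13.5-9.6, -3.9-9.6, -7.2-9.6] = [-23.100,-13.500,-16.800]
hi = A.hi+B.hi = [6.2+9.6, 12.5+9.6, 3.7+9.6] = [15.800,22.100,13.300]
diag = √(38.9²+35.6²+30.1²) = √3686.58 = 60.717


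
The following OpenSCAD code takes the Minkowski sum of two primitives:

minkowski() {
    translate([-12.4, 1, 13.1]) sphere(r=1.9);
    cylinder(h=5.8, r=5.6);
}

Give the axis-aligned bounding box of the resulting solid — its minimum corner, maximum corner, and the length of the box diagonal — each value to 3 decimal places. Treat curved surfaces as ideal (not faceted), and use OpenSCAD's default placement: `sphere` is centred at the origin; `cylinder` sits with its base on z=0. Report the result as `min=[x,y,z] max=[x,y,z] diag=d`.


min=[-19.900,-6.500,11.200] max=[-4.900,8.500,20.800] diag=23.284

A = translate([-12.4, 1, 13.1]) sphere(r=1.9) → bbox [-14.3,-0.9,11.2] .. [-10.5,2.9,15]
B = cylinder(h=5.8, r=5.6) → bbox [-5.6,-5.6,0] .. [5.6,5.6,5.8]
lo = A.lo+B.lo = [-14.3-5.6, -0.9-5.6, 11.2+0] = [-19.900,-6.500,11.200]
hi = A.hi+B.hi = [-10.5+5.6, 2.9+5.6, 15+5.8] = [-4.900,8.500,20.800]
diag = √(15²+15²+9.6²) = √542.16 = 23.284


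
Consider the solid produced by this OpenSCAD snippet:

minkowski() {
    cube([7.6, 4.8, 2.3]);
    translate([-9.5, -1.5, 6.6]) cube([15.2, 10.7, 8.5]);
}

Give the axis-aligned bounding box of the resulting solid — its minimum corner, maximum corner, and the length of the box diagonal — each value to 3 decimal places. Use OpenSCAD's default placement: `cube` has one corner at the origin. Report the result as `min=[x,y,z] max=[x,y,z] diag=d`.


min=[-9.500,-1.500,6.600] max=[13.300,14.000,17.400] diag=29.610

A = translate([-9.5, -1.5, 6.6]) cube([15.2, 10.7, 8.5]) → bbox [-9.5,-1.5,6.6] .. [5.7,9.2,15.1]
B = cube([7.6, 4.8, 2.3]) → bbox [0,0,0] .. [7.6,4.8,2.3]
lo = A.lo+B.lo = [-9.5+0, -1.5+0, 6.6+0] = [-9.500,-1.500,6.600]
hi = A.hi+B.hi = [5.7+7.6, 9.2+4.8, 15.1+2.3] = [13.300,14.000,17.400]
diag = √(22.8²+15.5²+10.8²) = √876.73 = 29.610


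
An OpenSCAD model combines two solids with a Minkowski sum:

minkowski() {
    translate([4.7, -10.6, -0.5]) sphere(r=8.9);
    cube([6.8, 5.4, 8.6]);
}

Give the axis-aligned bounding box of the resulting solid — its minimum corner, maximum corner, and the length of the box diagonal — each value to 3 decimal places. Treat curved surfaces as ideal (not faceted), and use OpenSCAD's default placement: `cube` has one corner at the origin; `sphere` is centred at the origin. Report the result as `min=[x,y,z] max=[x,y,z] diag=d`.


min=[-4.200,-19.500,-9.400] max=[20.400,3.700,17.000] diag=42.899

A = translate([4.7, -10.6, -0.5]) sphere(r=8.9) → bbox [-4.2,-19.5,-9.4] .. [13.6,-1.7,8.4]
B = cube([6.8, 5.4, 8.6]) → bbox [0,0,0] .. [6.8,5.4,8.6]
lo = A.lo+B.lo = [-4.2+0, -19.5+0, -9.4+0] = [-4.200,-19.500,-9.400]
hi = A.hi+B.hi = [13.6+6.8, -1.7+5.4, 8.4+8.6] = [20.400,3.700,17.000]
diag = √(24.6²+23.2²+26.4²) = √1840.36 = 42.899


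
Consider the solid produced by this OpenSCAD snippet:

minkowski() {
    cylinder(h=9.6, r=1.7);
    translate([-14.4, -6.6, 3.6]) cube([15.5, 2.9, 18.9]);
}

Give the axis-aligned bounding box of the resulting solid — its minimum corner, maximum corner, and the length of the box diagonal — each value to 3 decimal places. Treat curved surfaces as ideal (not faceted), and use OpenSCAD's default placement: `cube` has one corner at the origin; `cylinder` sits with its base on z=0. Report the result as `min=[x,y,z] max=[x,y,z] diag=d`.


A = translate([-14.4, -6.6, 3.6]) cube([15.5, 2.9, 18.9]) → bbox [-14.4,-6.6,3.6] .. [1.1,-3.7,22.5]
B = cylinder(h=9.6, r=1.7) → bbox [-1.7,-1.7,0] .. [1.7,1.7,9.6]
lo = A.lo+B.lo = [-14.4-1.7, -6.6-1.7, 3.6+0] = [-16.100,-8.300,3.600]
hi = A.hi+B.hi = [1.1+1.7, -3.7+1.7, 22.5+9.6] = [2.800,-2.000,32.100]
diag = √(18.9²+6.3²+28.5²) = √1209.15 = 34.773

min=[-16.100,-8.300,3.600] max=[2.800,-2.000,32.100] diag=34.773


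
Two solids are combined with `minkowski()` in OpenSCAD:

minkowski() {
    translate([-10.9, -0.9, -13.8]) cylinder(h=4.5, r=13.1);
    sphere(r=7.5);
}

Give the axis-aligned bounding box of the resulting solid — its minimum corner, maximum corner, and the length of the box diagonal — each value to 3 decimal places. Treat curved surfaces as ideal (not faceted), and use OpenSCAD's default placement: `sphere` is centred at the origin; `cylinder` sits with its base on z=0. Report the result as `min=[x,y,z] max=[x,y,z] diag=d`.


A = translate([-10.9, -0.9, -13.8]) cylinder(h=4.5, r=13.1) → bbox [-24,-14,-13.8] .. [2.2,12.2,-9.3]
B = sphere(r=7.5) → bbox [-7.5,-7.5,-7.5] .. [7.5,7.5,7.5]
lo = A.lo+B.lo = [-24-7.5, -14-7.5, -13.8-7.5] = [-31.500,-21.500,-21.300]
hi = A.hi+B.hi = [2.2+7.5, 12.2+7.5, -9.3+7.5] = [9.700,19.700,-1.800]
diag = √(41.2²+41.2²+19.5²) = √3775.13 = 61.442

min=[-31.500,-21.500,-21.300] max=[9.700,19.700,-1.800] diag=61.442


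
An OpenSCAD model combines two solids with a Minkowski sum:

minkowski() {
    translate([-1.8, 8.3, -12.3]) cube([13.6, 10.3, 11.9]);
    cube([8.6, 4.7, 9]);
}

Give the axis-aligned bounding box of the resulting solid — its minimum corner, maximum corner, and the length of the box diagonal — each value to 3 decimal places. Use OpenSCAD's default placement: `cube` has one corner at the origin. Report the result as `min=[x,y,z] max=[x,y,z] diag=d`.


A = translate([-1.8, 8.3, -12.3]) cube([13.6, 10.3, 11.9]) → bbox [-1.8,8.3,-12.3] .. [11.8,18.6,-0.4]
B = cube([8.6, 4.7, 9]) → bbox [0,0,0] .. [8.6,4.7,9]
lo = A.lo+B.lo = [-1.8+0, 8.3+0, -12.3+0] = [-1.800,8.300,-12.300]
hi = A.hi+B.hi = [11.8+8.6, 18.6+4.7, -0.4+9] = [20.400,23.300,8.600]
diag = √(22.2²+15²+20.9²) = √1154.65 = 33.980

min=[-1.800,8.300,-12.300] max=[20.400,23.300,8.600] diag=33.980


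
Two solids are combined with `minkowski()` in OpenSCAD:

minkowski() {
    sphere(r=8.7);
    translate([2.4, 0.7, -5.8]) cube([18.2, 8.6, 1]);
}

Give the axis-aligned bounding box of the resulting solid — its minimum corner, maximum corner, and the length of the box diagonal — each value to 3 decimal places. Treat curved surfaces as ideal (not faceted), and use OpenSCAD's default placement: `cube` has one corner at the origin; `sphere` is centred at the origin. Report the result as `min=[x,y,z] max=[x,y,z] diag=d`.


A = translate([2.4, 0.7, -5.8]) cube([18.2, 8.6, 1]) → bbox [2.4,0.7,-5.8] .. [20.6,9.3,-4.8]
B = sphere(r=8.7) → bbox [-8.7,-8.7,-8.7] .. [8.7,8.7,8.7]
lo = A.lo+B.lo = [2.4-8.7, 0.7-8.7, -5.8-8.7] = [-6.300,-8.000,-14.500]
hi = A.hi+B.hi = [20.6+8.7, 9.3+8.7, -4.8+8.7] = [29.300,18.000,3.900]
diag = √(35.6²+26²+18.4²) = √2281.92 = 47.769

min=[-6.300,-8.000,-14.500] max=[29.300,18.000,3.900] diag=47.769


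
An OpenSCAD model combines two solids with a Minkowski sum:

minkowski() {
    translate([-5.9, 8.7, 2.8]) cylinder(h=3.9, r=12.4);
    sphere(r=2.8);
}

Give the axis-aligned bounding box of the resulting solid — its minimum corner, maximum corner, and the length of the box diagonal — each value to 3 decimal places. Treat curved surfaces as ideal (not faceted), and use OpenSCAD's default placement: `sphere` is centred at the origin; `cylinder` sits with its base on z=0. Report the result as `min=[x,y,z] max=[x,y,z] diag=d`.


min=[-21.100,-6.500,0.000] max=[9.300,23.900,9.500] diag=44.029

A = translate([-5.9, 8.7, 2.8]) cylinder(h=3.9, r=12.4) → bbox [-18.3,-3.7,2.8] .. [6.5,21.1,6.7]
B = sphere(r=2.8) → bbox [-2.8,-2.8,-2.8] .. [2.8,2.8,2.8]
lo = A.lo+B.lo = [-18.3-2.8, -3.7-2.8, 2.8-2.8] = [-21.100,-6.500,0.000]
hi = A.hi+B.hi = [6.5+2.8, 21.1+2.8, 6.7+2.8] = [9.300,23.900,9.500]
diag = √(30.4²+30.4²+9.5²) = √1938.57 = 44.029


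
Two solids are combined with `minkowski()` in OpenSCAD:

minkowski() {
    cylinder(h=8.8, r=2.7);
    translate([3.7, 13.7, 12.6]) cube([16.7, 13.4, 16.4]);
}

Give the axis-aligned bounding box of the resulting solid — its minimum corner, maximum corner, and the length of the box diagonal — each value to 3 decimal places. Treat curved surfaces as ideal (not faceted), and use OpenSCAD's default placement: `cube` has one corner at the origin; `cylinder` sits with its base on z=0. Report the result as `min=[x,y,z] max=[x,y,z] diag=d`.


min=[1.000,11.000,12.600] max=[23.100,29.800,37.800] diag=38.430

A = translate([3.7, 13.7, 12.6]) cube([16.7, 13.4, 16.4]) → bbox [3.7,13.7,12.6] .. [20.4,27.1,29]
B = cylinder(h=8.8, r=2.7) → bbox [-2.7,-2.7,0] .. [2.7,2.7,8.8]
lo = A.lo+B.lo = [3.7-2.7, 13.7-2.7, 12.6+0] = [1.000,11.000,12.600]
hi = A.hi+B.hi = [20.4+2.7, 27.1+2.7, 29+8.8] = [23.100,29.800,37.800]
diag = √(22.1²+18.8²+25.2²) = √1476.89 = 38.430


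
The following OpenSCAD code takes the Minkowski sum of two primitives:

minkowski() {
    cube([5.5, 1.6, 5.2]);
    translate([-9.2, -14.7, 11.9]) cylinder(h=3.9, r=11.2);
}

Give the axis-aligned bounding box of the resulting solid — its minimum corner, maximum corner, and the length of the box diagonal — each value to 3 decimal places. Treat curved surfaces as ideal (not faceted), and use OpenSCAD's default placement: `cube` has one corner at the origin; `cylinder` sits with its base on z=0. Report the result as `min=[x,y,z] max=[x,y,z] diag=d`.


A = translate([-9.2, -14.7, 11.9]) cylinder(h=3.9, r=11.2) → bbox [-20.4,-25.9,11.9] .. [2,-3.5,15.8]
B = cube([5.5, 1.6, 5.2]) → bbox [0,0,0] .. [5.5,1.6,5.2]
lo = A.lo+B.lo = [-20.4+0, -25.9+0, 11.9+0] = [-20.400,-25.900,11.900]
hi = A.hi+B.hi = [2+5.5, -3.5+1.6, 15.8+5.2] = [7.500,-1.900,21.000]
diag = √(27.9²+24²+9.1²) = √1437.22 = 37.911

min=[-20.400,-25.900,11.900] max=[7.500,-1.900,21.000] diag=37.911


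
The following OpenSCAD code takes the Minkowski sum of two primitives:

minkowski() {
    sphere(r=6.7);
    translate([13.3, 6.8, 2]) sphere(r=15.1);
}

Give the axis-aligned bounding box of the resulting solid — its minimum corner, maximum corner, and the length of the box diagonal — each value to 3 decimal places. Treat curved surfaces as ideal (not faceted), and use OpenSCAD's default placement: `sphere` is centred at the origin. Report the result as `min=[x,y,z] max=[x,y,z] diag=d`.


A = translate([13.3, 6.8, 2]) sphere(r=15.1) → bbox [-1.8,-8.3,-13.1] .. [28.4,21.9,17.1]
B = sphere(r=6.7) → bbox [-6.7,-6.7,-6.7] .. [6.7,6.7,6.7]
lo = A.lo+B.lo = [-1.8-6.7, -8.3-6.7, -13.1-6.7] = [-8.500,-15.000,-19.800]
hi = A.hi+B.hi = [28.4+6.7, 21.9+6.7, 17.1+6.7] = [35.100,28.600,23.800]
diag = √(43.6²+43.6²+43.6²) = √5702.88 = 75.517

min=[-8.500,-15.000,-19.800] max=[35.100,28.600,23.800] diag=75.517


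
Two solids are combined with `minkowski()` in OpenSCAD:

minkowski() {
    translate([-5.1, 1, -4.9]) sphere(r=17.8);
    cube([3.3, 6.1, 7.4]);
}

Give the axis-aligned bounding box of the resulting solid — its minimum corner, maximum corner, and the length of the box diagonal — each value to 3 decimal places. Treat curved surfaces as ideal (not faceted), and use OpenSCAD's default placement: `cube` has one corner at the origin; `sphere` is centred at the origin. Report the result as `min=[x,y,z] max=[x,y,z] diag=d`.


min=[-22.900,-16.800,-22.700] max=[16.000,24.900,20.300] diag=71.422

A = translate([-5.1, 1, -4.9]) sphere(r=17.8) → bbox [-22.9,-16.8,-22.7] .. [12.7,18.8,12.9]
B = cube([3.3, 6.1, 7.4]) → bbox [0,0,0] .. [3.3,6.1,7.4]
lo = A.lo+B.lo = [-22.9+0, -16.8+0, -22.7+0] = [-22.900,-16.800,-22.700]
hi = A.hi+B.hi = [12.7+3.3, 18.8+6.1, 12.9+7.4] = [16.000,24.900,20.300]
diag = √(38.9²+41.7²+43²) = √5101.1 = 71.422


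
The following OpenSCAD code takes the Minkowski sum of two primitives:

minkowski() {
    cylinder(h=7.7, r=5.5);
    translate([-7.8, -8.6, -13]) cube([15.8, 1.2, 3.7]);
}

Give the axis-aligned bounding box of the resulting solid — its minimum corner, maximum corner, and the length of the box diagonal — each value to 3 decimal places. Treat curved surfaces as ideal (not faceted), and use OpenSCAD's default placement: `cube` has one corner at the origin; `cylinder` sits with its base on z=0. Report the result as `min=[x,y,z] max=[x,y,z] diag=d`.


min=[-13.300,-14.100,-13.000] max=[13.500,-1.900,-1.600] diag=31.576

A = translate([-7.8, -8.6, -13]) cube([15.8, 1.2, 3.7]) → bbox [-7.8,-8.6,-13] .. [8,-7.4,-9.3]
B = cylinder(h=7.7, r=5.5) → bbox [-5.5,-5.5,0] .. [5.5,5.5,7.7]
lo = A.lo+B.lo = [-7.8-5.5, -8.6-5.5, -13+0] = [-13.300,-14.100,-13.000]
hi = A.hi+B.hi = [8+5.5, -7.4+5.5, -9.3+7.7] = [13.500,-1.900,-1.600]
diag = √(26.8²+12.2²+11.4²) = √997.04 = 31.576


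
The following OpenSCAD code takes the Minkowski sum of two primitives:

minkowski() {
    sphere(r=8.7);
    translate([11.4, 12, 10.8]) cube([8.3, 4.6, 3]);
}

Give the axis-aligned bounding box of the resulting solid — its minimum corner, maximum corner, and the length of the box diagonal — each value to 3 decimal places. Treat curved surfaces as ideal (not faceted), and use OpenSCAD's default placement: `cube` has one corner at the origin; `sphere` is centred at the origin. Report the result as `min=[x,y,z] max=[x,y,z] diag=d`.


A = translate([11.4, 12, 10.8]) cube([8.3, 4.6, 3]) → bbox [11.4,12,10.8] .. [19.7,16.6,13.8]
B = sphere(r=8.7) → bbox [-8.7,-8.7,-8.7] .. [8.7,8.7,8.7]
lo = A.lo+B.lo = [11.4-8.7, 12-8.7, 10.8-8.7] = [2.700,3.300,2.100]
hi = A.hi+B.hi = [19.7+8.7, 16.6+8.7, 13.8+8.7] = [28.400,25.300,22.500]
diag = √(25.7²+22²+20.4²) = √1560.65 = 39.505

min=[2.700,3.300,2.100] max=[28.400,25.300,22.500] diag=39.505


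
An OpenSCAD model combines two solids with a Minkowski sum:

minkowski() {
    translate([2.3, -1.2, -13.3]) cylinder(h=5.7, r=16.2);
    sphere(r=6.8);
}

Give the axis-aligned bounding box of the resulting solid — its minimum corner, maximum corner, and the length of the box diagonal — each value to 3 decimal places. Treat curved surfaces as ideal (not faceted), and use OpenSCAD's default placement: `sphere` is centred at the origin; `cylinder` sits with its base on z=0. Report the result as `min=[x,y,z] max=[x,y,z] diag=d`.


min=[-20.700,-24.200,-20.100] max=[25.300,21.800,-0.800] diag=67.856

A = translate([2.3, -1.2, -13.3]) cylinder(h=5.7, r=16.2) → bbox [-13.9,-17.4,-13.3] .. [18.5,15,-7.6]
B = sphere(r=6.8) → bbox [-6.8,-6.8,-6.8] .. [6.8,6.8,6.8]
lo = A.lo+B.lo = [-13.9-6.8, -17.4-6.8, -13.3-6.8] = [-20.700,-24.200,-20.100]
hi = A.hi+B.hi = [18.5+6.8, 15+6.8, -7.6+6.8] = [25.300,21.800,-0.800]
diag = √(46²+46²+19.3²) = √4604.49 = 67.856


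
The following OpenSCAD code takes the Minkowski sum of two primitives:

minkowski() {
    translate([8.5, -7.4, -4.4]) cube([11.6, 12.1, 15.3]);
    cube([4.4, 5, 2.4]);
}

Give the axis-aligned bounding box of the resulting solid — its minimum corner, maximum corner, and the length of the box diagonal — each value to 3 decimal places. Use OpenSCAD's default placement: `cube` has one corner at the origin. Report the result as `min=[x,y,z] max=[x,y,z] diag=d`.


min=[8.500,-7.400,-4.400] max=[24.500,9.700,13.300] diag=29.355

A = translate([8.5, -7.4, -4.4]) cube([11.6, 12.1, 15.3]) → bbox [8.5,-7.4,-4.4] .. [20.1,4.7,10.9]
B = cube([4.4, 5, 2.4]) → bbox [0,0,0] .. [4.4,5,2.4]
lo = A.lo+B.lo = [8.5+0, -7.4+0, -4.4+0] = [8.500,-7.400,-4.400]
hi = A.hi+B.hi = [20.1+4.4, 4.7+5, 10.9+2.4] = [24.500,9.700,13.300]
diag = √(16²+17.1²+17.7²) = √861.7 = 29.355


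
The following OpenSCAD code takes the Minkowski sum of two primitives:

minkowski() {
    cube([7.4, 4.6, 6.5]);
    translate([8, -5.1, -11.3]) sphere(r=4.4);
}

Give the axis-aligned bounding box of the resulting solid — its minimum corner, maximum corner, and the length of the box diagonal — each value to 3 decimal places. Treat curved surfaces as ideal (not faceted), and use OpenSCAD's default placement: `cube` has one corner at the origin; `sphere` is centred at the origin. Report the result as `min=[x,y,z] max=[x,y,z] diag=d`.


A = translate([8, -5.1, -11.3]) sphere(r=4.4) → bbox [3.6,-9.5,-15.7] .. [12.4,-0.7,-6.9]
B = cube([7.4, 4.6, 6.5]) → bbox [0,0,0] .. [7.4,4.6,6.5]
lo = A.lo+B.lo = [3.6+0, -9.5+0, -15.7+0] = [3.600,-9.500,-15.700]
hi = A.hi+B.hi = [12.4+7.4, -0.7+4.6, -6.9+6.5] = [19.800,3.900,-0.400]
diag = √(16.2²+13.4²+15.3²) = √676.09 = 26.002

min=[3.600,-9.500,-15.700] max=[19.800,3.900,-0.400] diag=26.002


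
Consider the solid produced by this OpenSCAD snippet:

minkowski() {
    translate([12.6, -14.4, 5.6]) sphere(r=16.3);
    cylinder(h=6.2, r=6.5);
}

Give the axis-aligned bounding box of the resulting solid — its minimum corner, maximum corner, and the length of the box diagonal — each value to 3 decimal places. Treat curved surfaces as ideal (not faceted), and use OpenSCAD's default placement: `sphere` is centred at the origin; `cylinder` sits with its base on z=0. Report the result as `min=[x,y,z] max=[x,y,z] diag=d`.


A = translate([12.6, -14.4, 5.6]) sphere(r=16.3) → bbox [-3.7,-30.7,-10.7] .. [28.9,1.9,21.9]
B = cylinder(h=6.2, r=6.5) → bbox [-6.5,-6.5,0] .. [6.5,6.5,6.2]
lo = A.lo+B.lo = [-3.7-6.5, -30.7-6.5, -10.7+0] = [-10.200,-37.200,-10.700]
hi = A.hi+B.hi = [28.9+6.5, 1.9+6.5, 21.9+6.2] = [35.400,8.400,28.100]
diag = √(45.6²+45.6²+38.8²) = √5664.16 = 75.261

min=[-10.200,-37.200,-10.700] max=[35.400,8.400,28.100] diag=75.261


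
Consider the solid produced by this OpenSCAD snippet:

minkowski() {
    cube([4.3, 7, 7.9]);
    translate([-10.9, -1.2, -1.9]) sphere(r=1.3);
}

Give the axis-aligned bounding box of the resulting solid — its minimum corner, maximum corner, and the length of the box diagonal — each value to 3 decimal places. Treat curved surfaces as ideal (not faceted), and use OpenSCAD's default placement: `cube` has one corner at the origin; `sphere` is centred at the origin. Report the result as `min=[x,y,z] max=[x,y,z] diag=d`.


A = translate([-10.9, -1.2, -1.9]) sphere(r=1.3) → bbox [-12.2,-2.5,-3.2] .. [-9.6,0.1,-0.6]
B = cube([4.3, 7, 7.9]) → bbox [0,0,0] .. [4.3,7,7.9]
lo = A.lo+B.lo = [-12.2+0, -2.5+0, -3.2+0] = [-12.200,-2.500,-3.200]
hi = A.hi+B.hi = [-9.6+4.3, 0.1+7, -0.6+7.9] = [-5.300,7.100,7.300]
diag = √(6.9²+9.6²+10.5²) = √250.02 = 15.812

min=[-12.200,-2.500,-3.200] max=[-5.300,7.100,7.300] diag=15.812


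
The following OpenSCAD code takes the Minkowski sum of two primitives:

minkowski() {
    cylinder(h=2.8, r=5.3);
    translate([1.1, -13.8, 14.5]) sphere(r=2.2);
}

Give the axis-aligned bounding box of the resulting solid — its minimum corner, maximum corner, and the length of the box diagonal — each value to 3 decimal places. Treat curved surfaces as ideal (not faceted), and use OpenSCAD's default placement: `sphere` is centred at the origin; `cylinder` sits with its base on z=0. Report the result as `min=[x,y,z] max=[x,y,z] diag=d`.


min=[-6.400,-21.300,12.300] max=[8.600,-6.300,19.500] diag=22.402

A = translate([1.1, -13.8, 14.5]) sphere(r=2.2) → bbox [-1.1,-16,12.3] .. [3.3,-11.6,16.7]
B = cylinder(h=2.8, r=5.3) → bbox [-5.3,-5.3,0] .. [5.3,5.3,2.8]
lo = A.lo+B.lo = [-1.1-5.3, -16-5.3, 12.3+0] = [-6.400,-21.300,12.300]
hi = A.hi+B.hi = [3.3+5.3, -11.6+5.3, 16.7+2.8] = [8.600,-6.300,19.500]
diag = √(15²+15²+7.2²) = √501.84 = 22.402


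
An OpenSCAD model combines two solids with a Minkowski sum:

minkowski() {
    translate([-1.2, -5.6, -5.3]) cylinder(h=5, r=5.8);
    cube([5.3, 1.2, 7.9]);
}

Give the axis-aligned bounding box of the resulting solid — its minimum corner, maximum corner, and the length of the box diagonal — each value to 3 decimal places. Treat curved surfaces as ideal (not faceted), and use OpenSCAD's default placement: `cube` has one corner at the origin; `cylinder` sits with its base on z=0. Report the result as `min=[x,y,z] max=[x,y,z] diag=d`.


min=[-7.000,-11.400,-5.300] max=[9.900,1.400,7.600] diag=24.817

A = translate([-1.2, -5.6, -5.3]) cylinder(h=5, r=5.8) → bbox [-7,-11.4,-5.3] .. [4.6,0.2,-0.3]
B = cube([5.3, 1.2, 7.9]) → bbox [0,0,0] .. [5.3,1.2,7.9]
lo = A.lo+B.lo = [-7+0, -11.4+0, -5.3+0] = [-7.000,-11.400,-5.300]
hi = A.hi+B.hi = [4.6+5.3, 0.2+1.2, -0.3+7.9] = [9.900,1.400,7.600]
diag = √(16.9²+12.8²+12.9²) = √615.86 = 24.817


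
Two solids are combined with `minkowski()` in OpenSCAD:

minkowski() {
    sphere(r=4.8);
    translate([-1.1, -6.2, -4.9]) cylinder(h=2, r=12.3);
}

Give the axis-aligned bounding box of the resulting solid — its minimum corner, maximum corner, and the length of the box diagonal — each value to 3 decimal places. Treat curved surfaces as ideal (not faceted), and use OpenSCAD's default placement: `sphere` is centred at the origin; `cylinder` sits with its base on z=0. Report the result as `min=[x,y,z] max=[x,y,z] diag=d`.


min=[-18.200,-23.300,-9.700] max=[16.000,10.900,1.900] diag=49.738

A = translate([-1.1, -6.2, -4.9]) cylinder(h=2, r=12.3) → bbox [-13.4,-18.5,-4.9] .. [11.2,6.1,-2.9]
B = sphere(r=4.8) → bbox [-4.8,-4.8,-4.8] .. [4.8,4.8,4.8]
lo = A.lo+B.lo = [-13.4-4.8, -18.5-4.8, -4.9-4.8] = [-18.200,-23.300,-9.700]
hi = A.hi+B.hi = [11.2+4.8, 6.1+4.8, -2.9+4.8] = [16.000,10.900,1.900]
diag = √(34.2²+34.2²+11.6²) = √2473.84 = 49.738


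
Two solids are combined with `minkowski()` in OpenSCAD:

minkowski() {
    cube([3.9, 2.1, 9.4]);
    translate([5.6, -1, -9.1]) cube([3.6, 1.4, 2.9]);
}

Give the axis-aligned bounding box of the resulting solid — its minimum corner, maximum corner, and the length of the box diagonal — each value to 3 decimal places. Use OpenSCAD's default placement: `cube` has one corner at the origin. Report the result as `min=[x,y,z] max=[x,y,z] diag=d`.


A = translate([5.6, -1, -9.1]) cube([3.6, 1.4, 2.9]) → bbox [5.6,-1,-9.1] .. [9.2,0.4,-6.2]
B = cube([3.9, 2.1, 9.4]) → bbox [0,0,0] .. [3.9,2.1,9.4]
lo = A.lo+B.lo = [5.6+0, -1+0, -9.1+0] = [5.600,-1.000,-9.100]
hi = A.hi+B.hi = [9.2+3.9, 0.4+2.1, -6.2+9.4] = [13.100,2.500,3.200]
diag = √(7.5²+3.5²+12.3²) = √219.79 = 14.825

min=[5.600,-1.000,-9.100] max=[13.100,2.500,3.200] diag=14.825


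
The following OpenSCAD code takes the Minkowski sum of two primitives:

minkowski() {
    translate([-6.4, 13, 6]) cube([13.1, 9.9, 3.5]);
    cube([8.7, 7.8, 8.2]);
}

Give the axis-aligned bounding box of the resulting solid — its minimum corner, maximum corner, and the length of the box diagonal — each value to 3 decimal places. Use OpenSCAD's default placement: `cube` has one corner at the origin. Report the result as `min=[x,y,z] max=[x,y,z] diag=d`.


A = translate([-6.4, 13, 6]) cube([13.1, 9.9, 3.5]) → bbox [-6.4,13,6] .. [6.7,22.9,9.5]
B = cube([8.7, 7.8, 8.2]) → bbox [0,0,0] .. [8.7,7.8,8.2]
lo = A.lo+B.lo = [-6.4+0, 13+0, 6+0] = [-6.400,13.000,6.000]
hi = A.hi+B.hi = [6.7+8.7, 22.9+7.8, 9.5+8.2] = [15.400,30.700,17.700]
diag = √(21.8²+17.7²+11.7²) = √925.42 = 30.421

min=[-6.400,13.000,6.000] max=[15.400,30.700,17.700] diag=30.421


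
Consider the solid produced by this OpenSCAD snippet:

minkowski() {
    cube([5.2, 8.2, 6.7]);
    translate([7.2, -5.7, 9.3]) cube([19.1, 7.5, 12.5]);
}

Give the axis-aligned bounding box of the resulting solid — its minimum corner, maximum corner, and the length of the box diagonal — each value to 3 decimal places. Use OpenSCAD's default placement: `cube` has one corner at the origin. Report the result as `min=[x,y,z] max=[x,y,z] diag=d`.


min=[7.200,-5.700,9.300] max=[31.500,10.000,28.500] diag=34.722

A = translate([7.2, -5.7, 9.3]) cube([19.1, 7.5, 12.5]) → bbox [7.2,-5.7,9.3] .. [26.3,1.8,21.8]
B = cube([5.2, 8.2, 6.7]) → bbox [0,0,0] .. [5.2,8.2,6.7]
lo = A.lo+B.lo = [7.2+0, -5.7+0, 9.3+0] = [7.200,-5.700,9.300]
hi = A.hi+B.hi = [26.3+5.2, 1.8+8.2, 21.8+6.7] = [31.500,10.000,28.500]
diag = √(24.3²+15.7²+19.2²) = √1205.62 = 34.722


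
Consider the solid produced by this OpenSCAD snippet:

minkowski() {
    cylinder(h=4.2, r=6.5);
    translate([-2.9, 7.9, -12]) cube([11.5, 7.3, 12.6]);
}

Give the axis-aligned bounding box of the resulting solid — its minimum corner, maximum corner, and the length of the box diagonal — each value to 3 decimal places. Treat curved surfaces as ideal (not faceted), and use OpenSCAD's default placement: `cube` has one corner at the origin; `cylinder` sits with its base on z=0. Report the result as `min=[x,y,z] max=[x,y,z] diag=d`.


min=[-9.400,1.400,-12.000] max=[15.100,21.700,4.800] diag=35.980

A = translate([-2.9, 7.9, -12]) cube([11.5, 7.3, 12.6]) → bbox [-2.9,7.9,-12] .. [8.6,15.2,0.6]
B = cylinder(h=4.2, r=6.5) → bbox [-6.5,-6.5,0] .. [6.5,6.5,4.2]
lo = A.lo+B.lo = [-2.9-6.5, 7.9-6.5, -12+0] = [-9.400,1.400,-12.000]
hi = A.hi+B.hi = [8.6+6.5, 15.2+6.5, 0.6+4.2] = [15.100,21.700,4.800]
diag = √(24.5²+20.3²+16.8²) = √1294.58 = 35.980


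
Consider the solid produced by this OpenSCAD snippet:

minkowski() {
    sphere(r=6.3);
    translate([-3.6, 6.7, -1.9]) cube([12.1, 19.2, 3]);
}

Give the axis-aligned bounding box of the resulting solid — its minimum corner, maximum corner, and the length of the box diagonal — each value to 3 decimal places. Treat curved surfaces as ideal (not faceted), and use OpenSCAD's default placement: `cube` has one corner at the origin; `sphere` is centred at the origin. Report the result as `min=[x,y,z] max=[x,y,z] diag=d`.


min=[-9.900,0.400,-8.200] max=[14.800,32.200,7.400] diag=43.182

A = translate([-3.6, 6.7, -1.9]) cube([12.1, 19.2, 3]) → bbox [-3.6,6.7,-1.9] .. [8.5,25.9,1.1]
B = sphere(r=6.3) → bbox [-6.3,-6.3,-6.3] .. [6.3,6.3,6.3]
lo = A.lo+B.lo = [-3.6-6.3, 6.7-6.3, -1.9-6.3] = [-9.900,0.400,-8.200]
hi = A.hi+B.hi = [8.5+6.3, 25.9+6.3, 1.1+6.3] = [14.800,32.200,7.400]
diag = √(24.7²+31.8²+15.6²) = √1864.69 = 43.182
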